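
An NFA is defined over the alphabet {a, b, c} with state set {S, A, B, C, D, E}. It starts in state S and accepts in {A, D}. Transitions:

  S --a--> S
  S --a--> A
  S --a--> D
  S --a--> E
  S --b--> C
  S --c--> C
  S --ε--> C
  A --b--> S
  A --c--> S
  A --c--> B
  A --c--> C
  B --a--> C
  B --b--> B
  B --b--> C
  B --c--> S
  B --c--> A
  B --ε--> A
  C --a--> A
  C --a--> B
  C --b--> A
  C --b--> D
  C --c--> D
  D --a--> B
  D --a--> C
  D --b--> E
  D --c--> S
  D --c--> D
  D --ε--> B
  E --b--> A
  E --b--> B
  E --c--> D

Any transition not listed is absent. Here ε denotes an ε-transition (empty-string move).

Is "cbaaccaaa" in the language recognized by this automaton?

Yes

Start: ε-closure({S}) = {S, C}.
Read 'c': {S, C} → {A, B, C, D}.
Read 'b': {A, B, C, D} → {S, A, B, C, D, E}.
Read 'a': {S, A, B, C, D, E} → {S, A, B, C, D, E}.
Read 'a': {S, A, B, C, D, E} → {S, A, B, C, D, E}.
Read 'c': {S, A, B, C, D, E} → {S, A, B, C, D}.
Read 'c': {S, A, B, C, D} → {S, A, B, C, D}.
Read 'a': {S, A, B, C, D} → {S, A, B, C, D, E}.
Read 'a': {S, A, B, C, D, E} → {S, A, B, C, D, E}.
Read 'a': {S, A, B, C, D, E} → {S, A, B, C, D, E}.
The final set {S, A, B, C, D, E} contains the accepting states A, D.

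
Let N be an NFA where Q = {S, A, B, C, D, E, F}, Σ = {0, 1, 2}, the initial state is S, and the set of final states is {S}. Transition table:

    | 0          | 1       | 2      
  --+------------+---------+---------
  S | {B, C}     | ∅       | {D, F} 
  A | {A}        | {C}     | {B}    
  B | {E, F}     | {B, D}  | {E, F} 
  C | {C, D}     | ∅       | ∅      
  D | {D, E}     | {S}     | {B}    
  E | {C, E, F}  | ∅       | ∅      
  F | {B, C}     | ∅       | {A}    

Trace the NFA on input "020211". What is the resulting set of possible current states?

Start in {S}.
Read '0': S→{B, C}; now {B, C}.
Read '2': B→{E, F}, C→∅; now {E, F}.
Read '0': E→{C, E, F}, F→{B, C}; now {B, C, E, F}.
Read '2': B→{E, F}, C→∅, E→∅, F→{A}; now {A, E, F}.
Read '1': A→{C}, E→∅, F→∅; now {C}.
Read '1': C→∅; now ∅.

∅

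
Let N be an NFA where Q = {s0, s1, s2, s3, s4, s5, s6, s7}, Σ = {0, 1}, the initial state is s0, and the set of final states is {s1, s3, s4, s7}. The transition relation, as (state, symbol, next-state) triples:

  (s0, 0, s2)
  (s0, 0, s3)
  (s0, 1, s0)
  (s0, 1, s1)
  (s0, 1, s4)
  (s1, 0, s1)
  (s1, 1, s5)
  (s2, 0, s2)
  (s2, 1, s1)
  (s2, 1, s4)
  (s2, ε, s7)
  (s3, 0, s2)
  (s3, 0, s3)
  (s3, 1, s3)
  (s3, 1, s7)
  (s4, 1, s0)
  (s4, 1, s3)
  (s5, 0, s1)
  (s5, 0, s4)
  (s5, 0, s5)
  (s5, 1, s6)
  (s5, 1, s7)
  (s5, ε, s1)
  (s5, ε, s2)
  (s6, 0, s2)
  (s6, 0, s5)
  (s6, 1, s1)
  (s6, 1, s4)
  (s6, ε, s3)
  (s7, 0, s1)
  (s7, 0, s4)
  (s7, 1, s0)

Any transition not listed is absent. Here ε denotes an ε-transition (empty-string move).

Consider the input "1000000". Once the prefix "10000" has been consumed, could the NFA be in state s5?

Start in {s0}.
Read '1': s0→{s0, s1, s4}; now {s0, s1, s4}.
Read '0': s0→{s2, s3}, s1→{s1}, s4→∅; union {s1, s2, s3}; ε-closure = {s1, s2, s3, s7}.
Read '0': s1→{s1}, s2→{s2}, s3→{s2, s3}, s7→{s1, s4}; union {s1, s2, s3, s4}; ε-closure = {s1, s2, s3, s4, s7}.
Read '0': s1→{s1}, s2→{s2}, s3→{s2, s3}, s4→∅, s7→{s1, s4}; union {s1, s2, s3, s4}; ε-closure = {s1, s2, s3, s4, s7}.
Read '0': s1→{s1}, s2→{s2}, s3→{s2, s3}, s4→∅, s7→{s1, s4}; union {s1, s2, s3, s4}; ε-closure = {s1, s2, s3, s4, s7}.
State s5 is not in {s1, s2, s3, s4, s7}.

No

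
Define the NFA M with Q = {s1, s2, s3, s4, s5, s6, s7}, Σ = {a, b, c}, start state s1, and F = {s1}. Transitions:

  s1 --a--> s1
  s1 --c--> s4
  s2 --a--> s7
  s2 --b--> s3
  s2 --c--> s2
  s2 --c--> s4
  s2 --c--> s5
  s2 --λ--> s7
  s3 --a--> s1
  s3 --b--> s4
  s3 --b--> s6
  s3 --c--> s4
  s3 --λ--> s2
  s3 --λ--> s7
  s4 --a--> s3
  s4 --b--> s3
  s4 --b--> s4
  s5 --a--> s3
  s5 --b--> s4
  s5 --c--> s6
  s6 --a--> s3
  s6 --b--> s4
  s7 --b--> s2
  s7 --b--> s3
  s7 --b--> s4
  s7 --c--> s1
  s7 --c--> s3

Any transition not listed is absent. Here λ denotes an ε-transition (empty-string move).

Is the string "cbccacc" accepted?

Yes

Start in {s1}.
Read 'c': s1→{s4}; now {s4}.
Read 'b': s4→{s3, s4}; union {s3, s4}; ε-closure = {s2, s3, s4, s7}.
Read 'c': s2→{s2, s4, s5}, s3→{s4}, s4→∅, s7→{s1, s3}; union {s1, s2, s3, s4, s5}; ε-closure = {s1, s2, s3, s4, s5, s7}.
Read 'c': s1→{s4}, s2→{s2, s4, s5}, s3→{s4}, s4→∅, s5→{s6}, s7→{s1, s3}; union {s1, s2, s3, s4, s5, s6}; ε-closure = {s1, s2, s3, s4, s5, s6, s7}.
Read 'a': s1→{s1}, s2→{s7}, s3→{s1}, s4→{s3}, s5→{s3}, s6→{s3}, s7→∅; union {s1, s3, s7}; ε-closure = {s1, s2, s3, s7}.
Read 'c': s1→{s4}, s2→{s2, s4, s5}, s3→{s4}, s7→{s1, s3}; union {s1, s2, s3, s4, s5}; ε-closure = {s1, s2, s3, s4, s5, s7}.
Read 'c': s1→{s4}, s2→{s2, s4, s5}, s3→{s4}, s4→∅, s5→{s6}, s7→{s1, s3}; union {s1, s2, s3, s4, s5, s6}; ε-closure = {s1, s2, s3, s4, s5, s6, s7}.
The final set {s1, s2, s3, s4, s5, s6, s7} contains the accepting state s1.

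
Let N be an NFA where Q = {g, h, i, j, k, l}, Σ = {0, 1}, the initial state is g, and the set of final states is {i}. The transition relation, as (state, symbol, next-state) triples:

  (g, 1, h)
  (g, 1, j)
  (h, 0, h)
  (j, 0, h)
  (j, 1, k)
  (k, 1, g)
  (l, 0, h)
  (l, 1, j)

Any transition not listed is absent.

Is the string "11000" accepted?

No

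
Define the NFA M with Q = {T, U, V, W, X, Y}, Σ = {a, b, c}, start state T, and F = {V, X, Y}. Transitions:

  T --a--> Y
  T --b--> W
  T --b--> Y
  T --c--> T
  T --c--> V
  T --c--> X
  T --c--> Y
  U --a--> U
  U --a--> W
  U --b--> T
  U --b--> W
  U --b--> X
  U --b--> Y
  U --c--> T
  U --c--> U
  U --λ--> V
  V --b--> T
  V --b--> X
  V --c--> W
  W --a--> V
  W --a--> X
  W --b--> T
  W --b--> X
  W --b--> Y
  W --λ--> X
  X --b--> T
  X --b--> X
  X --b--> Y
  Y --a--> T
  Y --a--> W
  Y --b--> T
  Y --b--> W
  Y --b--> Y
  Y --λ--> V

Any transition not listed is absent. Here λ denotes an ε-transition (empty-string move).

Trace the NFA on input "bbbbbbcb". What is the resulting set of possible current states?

Start in {T}.
Read 'b': {T} → {V, W, X, Y}.
Read 'b': {V, W, X, Y} → {T, V, W, X, Y}.
Read 'b': {T, V, W, X, Y} → {T, V, W, X, Y}.
Read 'b': {T, V, W, X, Y} → {T, V, W, X, Y}.
Read 'b': {T, V, W, X, Y} → {T, V, W, X, Y}.
Read 'b': {T, V, W, X, Y} → {T, V, W, X, Y}.
Read 'c': {T, V, W, X, Y} → {T, V, W, X, Y}.
Read 'b': {T, V, W, X, Y} → {T, V, W, X, Y}.

{T, V, W, X, Y}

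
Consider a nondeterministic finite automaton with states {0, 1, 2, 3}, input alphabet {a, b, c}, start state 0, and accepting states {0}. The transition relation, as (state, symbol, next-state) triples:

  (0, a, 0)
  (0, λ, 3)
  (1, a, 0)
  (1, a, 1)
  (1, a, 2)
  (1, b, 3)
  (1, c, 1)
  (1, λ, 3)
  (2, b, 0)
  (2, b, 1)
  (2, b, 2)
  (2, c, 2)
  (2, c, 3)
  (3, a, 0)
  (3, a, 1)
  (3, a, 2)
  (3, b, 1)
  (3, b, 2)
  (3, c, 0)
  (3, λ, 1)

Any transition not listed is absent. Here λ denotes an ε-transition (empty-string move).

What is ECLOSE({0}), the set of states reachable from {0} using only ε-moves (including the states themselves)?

Begin with {0}.
ε-move 0 → 3; add 3.
ε-move 3 → 1; add 1.

{0, 1, 3}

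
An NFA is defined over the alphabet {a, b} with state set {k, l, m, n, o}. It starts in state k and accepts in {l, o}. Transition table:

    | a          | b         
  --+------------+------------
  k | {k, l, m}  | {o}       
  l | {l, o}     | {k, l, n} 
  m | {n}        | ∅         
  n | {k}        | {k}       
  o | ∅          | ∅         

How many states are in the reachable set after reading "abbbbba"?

4

Start in {k}.
Read 'a': {k} → {k, l, m}.
Read 'b': {k, l, m} → {k, l, n, o}.
Read 'b': {k, l, n, o} → {k, l, n, o}.
Read 'b': {k, l, n, o} → {k, l, n, o}.
Read 'b': {k, l, n, o} → {k, l, n, o}.
Read 'b': {k, l, n, o} → {k, l, n, o}.
Read 'a': {k, l, n, o} → {k, l, m, o}.
That set has 4 states.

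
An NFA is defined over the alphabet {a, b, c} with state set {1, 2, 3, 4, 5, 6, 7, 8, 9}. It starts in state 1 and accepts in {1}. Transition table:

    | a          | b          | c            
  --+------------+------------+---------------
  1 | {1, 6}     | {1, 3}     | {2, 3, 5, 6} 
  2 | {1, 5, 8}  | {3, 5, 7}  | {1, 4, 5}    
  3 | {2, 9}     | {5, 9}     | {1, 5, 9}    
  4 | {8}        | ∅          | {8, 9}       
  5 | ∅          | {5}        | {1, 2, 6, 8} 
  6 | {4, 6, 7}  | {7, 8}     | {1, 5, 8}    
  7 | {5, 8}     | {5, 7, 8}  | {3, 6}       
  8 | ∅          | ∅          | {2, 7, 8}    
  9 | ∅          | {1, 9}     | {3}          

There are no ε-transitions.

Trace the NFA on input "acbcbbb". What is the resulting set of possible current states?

{1, 3, 5, 7, 8, 9}

Start in {1}.
Read 'a': 1→{1, 6}; now {1, 6}.
Read 'c': 1→{2, 3, 5, 6}, 6→{1, 5, 8}; now {1, 2, 3, 5, 6, 8}.
Read 'b': 1→{1, 3}, 2→{3, 5, 7}, 3→{5, 9}, 5→{5}, 6→{7, 8}, 8→∅; now {1, 3, 5, 7, 8, 9}.
Read 'c': 1→{2, 3, 5, 6}, 3→{1, 5, 9}, 5→{1, 2, 6, 8}, 7→{3, 6}, 8→{2, 7, 8}, 9→{3}; now {1, 2, 3, 5, 6, 7, 8, 9}.
Read 'b': 1→{1, 3}, 2→{3, 5, 7}, 3→{5, 9}, 5→{5}, 6→{7, 8}, 7→{5, 7, 8}, 8→∅, 9→{1, 9}; now {1, 3, 5, 7, 8, 9}.
Read 'b': 1→{1, 3}, 3→{5, 9}, 5→{5}, 7→{5, 7, 8}, 8→∅, 9→{1, 9}; now {1, 3, 5, 7, 8, 9}.
Read 'b': 1→{1, 3}, 3→{5, 9}, 5→{5}, 7→{5, 7, 8}, 8→∅, 9→{1, 9}; now {1, 3, 5, 7, 8, 9}.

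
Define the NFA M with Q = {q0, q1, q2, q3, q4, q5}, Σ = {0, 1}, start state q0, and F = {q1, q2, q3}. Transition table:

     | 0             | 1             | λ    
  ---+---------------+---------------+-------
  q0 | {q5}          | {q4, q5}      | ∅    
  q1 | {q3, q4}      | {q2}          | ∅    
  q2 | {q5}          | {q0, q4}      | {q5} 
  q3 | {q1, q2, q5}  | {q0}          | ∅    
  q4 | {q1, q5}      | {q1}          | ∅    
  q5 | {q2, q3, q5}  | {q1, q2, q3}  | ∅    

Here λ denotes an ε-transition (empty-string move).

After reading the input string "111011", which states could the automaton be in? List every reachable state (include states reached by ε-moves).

{q0, q1, q2, q3, q4, q5}

Start in {q0}.
Read '1': {q0} → {q4, q5}.
Read '1': {q4, q5} → {q1, q2, q3, q5}.
Read '1': {q1, q2, q3, q5} → {q0, q1, q2, q3, q4, q5}.
Read '0': {q0, q1, q2, q3, q4, q5} → {q1, q2, q3, q4, q5}.
Read '1': {q1, q2, q3, q4, q5} → {q0, q1, q2, q3, q4, q5}.
Read '1': {q0, q1, q2, q3, q4, q5} → {q0, q1, q2, q3, q4, q5}.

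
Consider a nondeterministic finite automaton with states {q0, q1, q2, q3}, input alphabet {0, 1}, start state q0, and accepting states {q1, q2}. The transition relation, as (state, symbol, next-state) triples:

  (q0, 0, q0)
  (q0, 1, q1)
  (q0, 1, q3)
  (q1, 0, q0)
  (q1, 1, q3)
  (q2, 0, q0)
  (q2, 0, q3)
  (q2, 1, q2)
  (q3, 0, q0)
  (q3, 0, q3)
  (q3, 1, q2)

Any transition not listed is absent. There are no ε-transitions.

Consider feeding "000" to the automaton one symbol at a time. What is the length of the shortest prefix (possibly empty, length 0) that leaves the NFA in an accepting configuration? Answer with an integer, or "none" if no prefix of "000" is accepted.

Start in {q0}.
Read '0': q0→{q0}; now {q0}.
Read '0': q0→{q0}; now {q0}.
Read '0': q0→{q0}; now {q0}.
No reachable set along the way intersects F.

none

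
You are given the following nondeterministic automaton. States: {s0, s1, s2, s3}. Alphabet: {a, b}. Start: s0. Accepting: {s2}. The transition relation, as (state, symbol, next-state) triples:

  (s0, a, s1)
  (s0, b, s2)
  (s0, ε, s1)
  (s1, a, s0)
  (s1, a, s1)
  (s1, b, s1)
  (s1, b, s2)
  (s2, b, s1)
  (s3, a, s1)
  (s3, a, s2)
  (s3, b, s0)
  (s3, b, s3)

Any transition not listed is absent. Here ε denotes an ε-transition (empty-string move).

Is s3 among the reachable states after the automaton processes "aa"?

Start: ε-closure({s0}) = {s0, s1}.
Read 'a': {s0, s1} → {s0, s1}.
Read 'a': {s0, s1} → {s0, s1}.
State s3 is not in {s0, s1}.

No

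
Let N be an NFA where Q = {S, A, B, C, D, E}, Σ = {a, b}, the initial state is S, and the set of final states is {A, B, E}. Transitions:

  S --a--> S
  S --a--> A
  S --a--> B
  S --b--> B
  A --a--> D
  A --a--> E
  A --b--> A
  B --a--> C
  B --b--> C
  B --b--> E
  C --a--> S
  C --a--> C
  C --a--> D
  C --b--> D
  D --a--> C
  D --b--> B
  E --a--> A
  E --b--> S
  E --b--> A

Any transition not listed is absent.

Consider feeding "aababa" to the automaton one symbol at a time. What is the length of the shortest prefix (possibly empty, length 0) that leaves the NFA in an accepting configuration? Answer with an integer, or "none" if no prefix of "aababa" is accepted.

Start in {S}.
Read 'a': {S} → {S, A, B}.
None of the earlier sets intersect F, but {S, A, B} does.

1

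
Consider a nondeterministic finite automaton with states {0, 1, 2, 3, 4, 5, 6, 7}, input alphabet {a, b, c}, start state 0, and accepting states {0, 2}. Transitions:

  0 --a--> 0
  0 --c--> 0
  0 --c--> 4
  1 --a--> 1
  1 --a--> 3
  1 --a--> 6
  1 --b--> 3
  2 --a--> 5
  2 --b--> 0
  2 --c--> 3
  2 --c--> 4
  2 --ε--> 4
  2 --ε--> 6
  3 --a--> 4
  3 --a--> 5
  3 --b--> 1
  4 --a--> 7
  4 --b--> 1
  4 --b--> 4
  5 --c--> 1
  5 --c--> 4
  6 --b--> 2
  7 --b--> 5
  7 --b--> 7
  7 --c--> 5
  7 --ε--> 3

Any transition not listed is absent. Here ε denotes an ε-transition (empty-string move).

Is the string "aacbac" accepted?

Start in {0}.
Read 'a': {0} → {0}.
Read 'a': {0} → {0}.
Read 'c': {0} → {0, 4}.
Read 'b': {0, 4} → {1, 4}.
Read 'a': {1, 4} → {1, 3, 6, 7}.
Read 'c': {1, 3, 6, 7} → {5}.
The final set {5} contains no accepting state.

No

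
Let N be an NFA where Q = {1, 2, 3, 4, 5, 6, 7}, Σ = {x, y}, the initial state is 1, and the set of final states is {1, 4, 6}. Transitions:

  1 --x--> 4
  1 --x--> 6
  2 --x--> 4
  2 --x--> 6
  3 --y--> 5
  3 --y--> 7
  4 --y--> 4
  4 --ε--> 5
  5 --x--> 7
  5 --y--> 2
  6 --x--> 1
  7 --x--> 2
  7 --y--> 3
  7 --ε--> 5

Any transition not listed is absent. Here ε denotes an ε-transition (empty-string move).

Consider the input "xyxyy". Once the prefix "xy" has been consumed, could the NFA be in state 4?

Yes

Start in {1}.
Read 'x': 1→{4, 6}; union {4, 6}; ε-closure = {4, 5, 6}.
Read 'y': 4→{4}, 5→{2}, 6→∅; union {2, 4}; ε-closure = {2, 4, 5}.
State 4 is in {2, 4, 5}.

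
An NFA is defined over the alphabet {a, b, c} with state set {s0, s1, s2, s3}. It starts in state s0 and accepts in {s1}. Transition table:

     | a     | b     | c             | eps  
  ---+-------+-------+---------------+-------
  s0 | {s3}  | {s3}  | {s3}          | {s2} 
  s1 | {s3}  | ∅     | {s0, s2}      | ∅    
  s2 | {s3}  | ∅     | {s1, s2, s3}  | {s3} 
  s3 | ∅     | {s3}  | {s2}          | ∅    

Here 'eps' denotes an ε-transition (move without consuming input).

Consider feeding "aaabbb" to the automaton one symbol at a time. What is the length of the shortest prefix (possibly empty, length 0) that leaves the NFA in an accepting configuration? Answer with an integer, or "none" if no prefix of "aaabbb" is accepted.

none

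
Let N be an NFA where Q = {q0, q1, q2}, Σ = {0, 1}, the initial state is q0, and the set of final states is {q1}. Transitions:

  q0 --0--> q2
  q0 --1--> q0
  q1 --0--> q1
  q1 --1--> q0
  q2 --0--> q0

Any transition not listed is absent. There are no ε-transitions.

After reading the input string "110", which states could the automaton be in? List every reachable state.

{q2}

Start in {q0}.
Read '1': q0→{q0}; now {q0}.
Read '1': q0→{q0}; now {q0}.
Read '0': q0→{q2}; now {q2}.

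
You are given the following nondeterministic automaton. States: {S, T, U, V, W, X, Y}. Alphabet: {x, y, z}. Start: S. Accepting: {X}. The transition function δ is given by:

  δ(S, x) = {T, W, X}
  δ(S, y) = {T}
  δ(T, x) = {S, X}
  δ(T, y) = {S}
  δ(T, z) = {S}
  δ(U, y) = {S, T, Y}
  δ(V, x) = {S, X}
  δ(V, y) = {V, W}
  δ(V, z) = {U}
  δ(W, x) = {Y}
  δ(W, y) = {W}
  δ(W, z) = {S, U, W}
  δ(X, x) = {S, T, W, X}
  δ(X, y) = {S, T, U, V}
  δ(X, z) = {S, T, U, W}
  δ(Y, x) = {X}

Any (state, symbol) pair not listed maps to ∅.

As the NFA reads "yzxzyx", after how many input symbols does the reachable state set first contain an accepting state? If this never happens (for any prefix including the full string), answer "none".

3

Start in {S}.
Read 'y': {S} → {T}.
Read 'z': {T} → {S}.
Read 'x': {S} → {T, W, X}.
None of the earlier sets intersect F, but {T, W, X} does.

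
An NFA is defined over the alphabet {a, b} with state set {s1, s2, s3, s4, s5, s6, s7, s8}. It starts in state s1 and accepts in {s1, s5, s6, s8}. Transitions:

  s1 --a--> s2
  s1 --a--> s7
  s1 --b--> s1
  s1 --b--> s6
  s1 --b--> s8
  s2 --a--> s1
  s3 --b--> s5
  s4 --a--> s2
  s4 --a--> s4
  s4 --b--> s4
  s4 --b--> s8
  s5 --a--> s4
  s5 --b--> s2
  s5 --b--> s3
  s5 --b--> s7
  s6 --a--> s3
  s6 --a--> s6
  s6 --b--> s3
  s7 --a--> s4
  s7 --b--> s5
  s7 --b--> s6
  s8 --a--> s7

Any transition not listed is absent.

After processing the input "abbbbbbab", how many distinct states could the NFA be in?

Start in {s1}.
Read 'a': {s1} → {s2, s7}.
Read 'b': {s2, s7} → {s5, s6}.
Read 'b': {s5, s6} → {s2, s3, s7}.
Read 'b': {s2, s3, s7} → {s5, s6}.
Read 'b': {s5, s6} → {s2, s3, s7}.
Read 'b': {s2, s3, s7} → {s5, s6}.
Read 'b': {s5, s6} → {s2, s3, s7}.
Read 'a': {s2, s3, s7} → {s1, s4}.
Read 'b': {s1, s4} → {s1, s4, s6, s8}.
That set has 4 states.

4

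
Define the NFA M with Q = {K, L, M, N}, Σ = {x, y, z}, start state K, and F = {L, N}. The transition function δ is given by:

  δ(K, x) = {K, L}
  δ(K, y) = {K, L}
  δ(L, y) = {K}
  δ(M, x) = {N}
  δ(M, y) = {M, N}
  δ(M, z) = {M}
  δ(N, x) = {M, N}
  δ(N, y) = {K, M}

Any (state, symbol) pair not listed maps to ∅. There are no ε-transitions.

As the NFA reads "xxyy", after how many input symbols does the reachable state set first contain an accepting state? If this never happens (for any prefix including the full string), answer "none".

Start in {K}.
Read 'x': {K} → {K, L}.
None of the earlier sets intersect F, but {K, L} does.

1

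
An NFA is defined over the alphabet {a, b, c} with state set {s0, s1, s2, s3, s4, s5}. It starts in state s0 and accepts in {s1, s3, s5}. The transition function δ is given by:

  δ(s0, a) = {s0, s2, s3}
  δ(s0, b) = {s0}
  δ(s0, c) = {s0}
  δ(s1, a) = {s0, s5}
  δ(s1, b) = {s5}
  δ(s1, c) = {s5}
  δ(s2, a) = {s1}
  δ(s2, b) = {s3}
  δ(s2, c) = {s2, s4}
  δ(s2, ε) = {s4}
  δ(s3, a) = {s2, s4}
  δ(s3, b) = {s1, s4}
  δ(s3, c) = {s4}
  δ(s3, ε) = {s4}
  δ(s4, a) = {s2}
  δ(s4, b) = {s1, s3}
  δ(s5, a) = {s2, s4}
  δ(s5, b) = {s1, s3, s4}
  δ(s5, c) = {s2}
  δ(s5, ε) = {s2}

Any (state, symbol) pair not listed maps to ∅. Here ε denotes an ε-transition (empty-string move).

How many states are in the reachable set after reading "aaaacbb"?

6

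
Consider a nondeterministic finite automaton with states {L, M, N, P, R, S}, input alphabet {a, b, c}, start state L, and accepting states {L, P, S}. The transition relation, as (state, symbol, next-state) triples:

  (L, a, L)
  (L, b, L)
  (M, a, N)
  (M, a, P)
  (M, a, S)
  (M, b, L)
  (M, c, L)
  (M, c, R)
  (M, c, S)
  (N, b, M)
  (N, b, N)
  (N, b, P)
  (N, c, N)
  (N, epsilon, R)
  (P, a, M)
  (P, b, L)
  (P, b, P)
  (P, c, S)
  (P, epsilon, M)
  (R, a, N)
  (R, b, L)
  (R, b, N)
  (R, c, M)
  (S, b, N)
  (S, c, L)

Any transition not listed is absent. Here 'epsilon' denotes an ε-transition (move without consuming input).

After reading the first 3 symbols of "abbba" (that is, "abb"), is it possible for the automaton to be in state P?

Start in {L}.
Read 'a': {L} → {L}.
Read 'b': {L} → {L}.
Read 'b': {L} → {L}.
State P is not in {L}.

No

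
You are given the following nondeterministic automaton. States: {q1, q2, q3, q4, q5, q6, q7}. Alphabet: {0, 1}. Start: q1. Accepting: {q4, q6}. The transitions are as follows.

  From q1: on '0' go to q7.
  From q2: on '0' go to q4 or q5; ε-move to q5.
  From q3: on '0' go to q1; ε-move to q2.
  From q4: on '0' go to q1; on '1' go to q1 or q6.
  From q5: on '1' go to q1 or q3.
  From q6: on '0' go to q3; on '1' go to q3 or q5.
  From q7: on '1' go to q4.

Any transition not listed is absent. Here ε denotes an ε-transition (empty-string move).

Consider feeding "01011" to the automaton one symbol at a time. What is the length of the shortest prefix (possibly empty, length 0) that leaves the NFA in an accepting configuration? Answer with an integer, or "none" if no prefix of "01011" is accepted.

Start in {q1}.
Read '0': q1→{q7}; now {q7}.
Read '1': q7→{q4}; now {q4}.
None of the earlier sets intersect F, but {q4} does.

2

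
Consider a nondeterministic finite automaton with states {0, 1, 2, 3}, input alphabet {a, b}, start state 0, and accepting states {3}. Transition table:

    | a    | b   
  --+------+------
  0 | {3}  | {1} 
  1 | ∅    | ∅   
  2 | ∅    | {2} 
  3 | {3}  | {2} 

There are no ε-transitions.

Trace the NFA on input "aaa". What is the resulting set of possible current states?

{3}

Start in {0}.
Read 'a': {0} → {3}.
Read 'a': {3} → {3}.
Read 'a': {3} → {3}.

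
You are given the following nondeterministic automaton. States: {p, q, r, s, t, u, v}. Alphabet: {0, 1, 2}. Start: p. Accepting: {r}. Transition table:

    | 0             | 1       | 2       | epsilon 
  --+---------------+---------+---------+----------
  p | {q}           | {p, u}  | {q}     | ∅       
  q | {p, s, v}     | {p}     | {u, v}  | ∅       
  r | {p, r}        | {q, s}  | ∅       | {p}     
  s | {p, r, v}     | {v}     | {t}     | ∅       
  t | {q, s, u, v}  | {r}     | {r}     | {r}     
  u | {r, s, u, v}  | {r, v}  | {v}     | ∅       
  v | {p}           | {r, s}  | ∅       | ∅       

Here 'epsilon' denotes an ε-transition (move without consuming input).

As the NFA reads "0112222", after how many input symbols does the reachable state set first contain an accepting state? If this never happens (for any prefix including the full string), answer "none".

none

Start in {p}.
Read '0': {p} → {q}.
Read '1': {q} → {p}.
Read '1': {p} → {p, u}.
Read '2': {p, u} → {q, v}.
Read '2': {q, v} → {u, v}.
Read '2': {u, v} → {v}.
Read '2': {v} → ∅.
No reachable set along the way intersects F.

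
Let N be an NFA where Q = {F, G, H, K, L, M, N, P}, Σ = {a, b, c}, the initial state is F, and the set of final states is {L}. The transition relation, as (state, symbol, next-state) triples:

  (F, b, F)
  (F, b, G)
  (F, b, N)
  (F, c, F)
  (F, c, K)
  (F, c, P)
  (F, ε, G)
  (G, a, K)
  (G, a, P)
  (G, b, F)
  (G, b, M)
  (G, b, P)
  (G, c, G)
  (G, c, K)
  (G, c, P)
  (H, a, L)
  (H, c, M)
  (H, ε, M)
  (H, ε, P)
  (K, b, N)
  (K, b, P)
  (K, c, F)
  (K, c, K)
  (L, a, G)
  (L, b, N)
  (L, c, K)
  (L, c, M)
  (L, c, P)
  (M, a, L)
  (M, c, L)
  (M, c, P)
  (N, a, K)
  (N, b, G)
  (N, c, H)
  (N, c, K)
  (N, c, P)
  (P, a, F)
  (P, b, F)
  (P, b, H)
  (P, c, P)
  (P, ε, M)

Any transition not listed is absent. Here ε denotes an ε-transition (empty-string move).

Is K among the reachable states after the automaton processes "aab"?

Start: ε-closure({F}) = {F, G}.
Read 'a': {F, G} → {K, M, P}.
Read 'a': {K, M, P} → {F, G, L}.
Read 'b': {F, G, L} → {F, G, M, N, P}.
State K is not in {F, G, M, N, P}.

No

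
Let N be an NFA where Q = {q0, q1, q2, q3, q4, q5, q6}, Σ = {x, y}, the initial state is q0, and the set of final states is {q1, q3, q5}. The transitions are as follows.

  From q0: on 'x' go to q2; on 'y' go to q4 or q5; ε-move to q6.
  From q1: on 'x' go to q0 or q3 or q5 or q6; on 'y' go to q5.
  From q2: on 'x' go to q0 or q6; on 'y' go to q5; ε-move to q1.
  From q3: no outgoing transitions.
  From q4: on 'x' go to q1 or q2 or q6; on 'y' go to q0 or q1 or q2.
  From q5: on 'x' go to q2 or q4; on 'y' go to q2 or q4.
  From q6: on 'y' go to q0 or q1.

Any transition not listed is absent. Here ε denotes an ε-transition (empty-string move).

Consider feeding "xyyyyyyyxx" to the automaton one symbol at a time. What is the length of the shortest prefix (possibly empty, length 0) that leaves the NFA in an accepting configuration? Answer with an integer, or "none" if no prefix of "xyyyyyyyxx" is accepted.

1

Start: ε-closure({q0}) = {q0, q6}.
Read 'x': {q0, q6} → {q1, q2}.
None of the earlier sets intersect F, but {q1, q2} does.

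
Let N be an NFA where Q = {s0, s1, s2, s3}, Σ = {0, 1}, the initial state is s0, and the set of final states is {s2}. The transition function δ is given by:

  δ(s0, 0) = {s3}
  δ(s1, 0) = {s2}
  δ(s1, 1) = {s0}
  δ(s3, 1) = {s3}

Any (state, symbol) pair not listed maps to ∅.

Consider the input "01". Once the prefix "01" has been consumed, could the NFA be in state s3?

Yes

Start in {s0}.
Read '0': s0→{s3}; now {s3}.
Read '1': s3→{s3}; now {s3}.
State s3 is in {s3}.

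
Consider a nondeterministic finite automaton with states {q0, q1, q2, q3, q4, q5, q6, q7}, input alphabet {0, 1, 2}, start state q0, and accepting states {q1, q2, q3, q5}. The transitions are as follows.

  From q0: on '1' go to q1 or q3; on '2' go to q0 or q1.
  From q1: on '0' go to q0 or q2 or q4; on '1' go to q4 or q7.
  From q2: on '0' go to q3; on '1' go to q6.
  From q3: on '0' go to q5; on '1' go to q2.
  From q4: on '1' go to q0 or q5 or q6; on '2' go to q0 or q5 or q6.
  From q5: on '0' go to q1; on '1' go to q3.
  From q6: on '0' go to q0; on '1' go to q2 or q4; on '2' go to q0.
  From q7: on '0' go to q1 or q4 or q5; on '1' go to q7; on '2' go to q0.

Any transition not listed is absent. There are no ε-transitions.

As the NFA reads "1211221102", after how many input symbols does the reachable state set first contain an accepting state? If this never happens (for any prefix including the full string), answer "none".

Start in {q0}.
Read '1': q0→{q1, q3}; now {q1, q3}.
None of the earlier sets intersect F, but {q1, q3} does.

1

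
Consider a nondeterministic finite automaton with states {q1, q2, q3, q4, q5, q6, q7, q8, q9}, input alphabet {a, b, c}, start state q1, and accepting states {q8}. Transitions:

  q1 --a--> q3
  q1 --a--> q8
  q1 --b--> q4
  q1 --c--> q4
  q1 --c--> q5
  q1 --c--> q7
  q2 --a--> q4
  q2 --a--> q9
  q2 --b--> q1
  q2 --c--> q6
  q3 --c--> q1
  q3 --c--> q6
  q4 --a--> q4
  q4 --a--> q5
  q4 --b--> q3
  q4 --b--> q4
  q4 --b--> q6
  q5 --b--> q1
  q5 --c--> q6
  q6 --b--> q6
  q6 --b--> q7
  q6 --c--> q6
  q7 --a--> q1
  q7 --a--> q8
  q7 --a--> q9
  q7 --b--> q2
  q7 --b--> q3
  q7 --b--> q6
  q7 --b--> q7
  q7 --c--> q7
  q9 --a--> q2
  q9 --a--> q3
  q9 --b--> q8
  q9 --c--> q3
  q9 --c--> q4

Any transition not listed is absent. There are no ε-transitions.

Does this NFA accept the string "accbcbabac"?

No

Start in {q1}.
Read 'a': q1→{q3, q8}; now {q3, q8}.
Read 'c': q3→{q1, q6}, q8→∅; now {q1, q6}.
Read 'c': q1→{q4, q5, q7}, q6→{q6}; now {q4, q5, q6, q7}.
Read 'b': q4→{q3, q4, q6}, q5→{q1}, q6→{q6, q7}, q7→{q2, q3, q6, q7}; now {q1, q2, q3, q4, q6, q7}.
Read 'c': q1→{q4, q5, q7}, q2→{q6}, q3→{q1, q6}, q4→∅, q6→{q6}, q7→{q7}; now {q1, q4, q5, q6, q7}.
Read 'b': q1→{q4}, q4→{q3, q4, q6}, q5→{q1}, q6→{q6, q7}, q7→{q2, q3, q6, q7}; now {q1, q2, q3, q4, q6, q7}.
Read 'a': q1→{q3, q8}, q2→{q4, q9}, q3→∅, q4→{q4, q5}, q6→∅, q7→{q1, q8, q9}; now {q1, q3, q4, q5, q8, q9}.
Read 'b': q1→{q4}, q3→∅, q4→{q3, q4, q6}, q5→{q1}, q8→∅, q9→{q8}; now {q1, q3, q4, q6, q8}.
Read 'a': q1→{q3, q8}, q3→∅, q4→{q4, q5}, q6→∅, q8→∅; now {q3, q4, q5, q8}.
Read 'c': q3→{q1, q6}, q4→∅, q5→{q6}, q8→∅; now {q1, q6}.
The final set {q1, q6} contains no accepting state.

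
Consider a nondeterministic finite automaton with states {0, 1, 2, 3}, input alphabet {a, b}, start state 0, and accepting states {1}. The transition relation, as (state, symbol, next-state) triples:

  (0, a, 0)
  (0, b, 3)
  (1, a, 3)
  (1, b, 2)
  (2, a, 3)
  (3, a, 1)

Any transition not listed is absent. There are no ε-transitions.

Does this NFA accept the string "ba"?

Yes

Start in {0}.
Read 'b': 0→{3}; now {3}.
Read 'a': 3→{1}; now {1}.
The final set {1} contains the accepting state 1.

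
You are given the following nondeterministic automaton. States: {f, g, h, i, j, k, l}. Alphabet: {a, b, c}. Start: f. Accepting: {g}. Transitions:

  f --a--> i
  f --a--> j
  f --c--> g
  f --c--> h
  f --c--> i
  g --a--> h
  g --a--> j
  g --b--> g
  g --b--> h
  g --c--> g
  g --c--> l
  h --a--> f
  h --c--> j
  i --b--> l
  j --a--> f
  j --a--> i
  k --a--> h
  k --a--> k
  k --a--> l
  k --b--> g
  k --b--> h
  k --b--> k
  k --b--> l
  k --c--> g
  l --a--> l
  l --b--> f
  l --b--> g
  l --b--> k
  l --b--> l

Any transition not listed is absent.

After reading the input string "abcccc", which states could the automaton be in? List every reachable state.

∅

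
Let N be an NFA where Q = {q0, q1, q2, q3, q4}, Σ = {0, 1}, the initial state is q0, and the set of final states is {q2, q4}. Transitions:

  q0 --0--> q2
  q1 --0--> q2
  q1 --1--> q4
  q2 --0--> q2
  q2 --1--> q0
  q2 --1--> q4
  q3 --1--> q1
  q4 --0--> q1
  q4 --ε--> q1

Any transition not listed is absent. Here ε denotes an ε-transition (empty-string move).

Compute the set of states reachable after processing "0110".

{q1, q2}

Start in {q0}.
Read '0': {q0} → {q2}.
Read '1': {q2} → {q0, q1, q4}.
Read '1': {q0, q1, q4} → {q1, q4}.
Read '0': {q1, q4} → {q1, q2}.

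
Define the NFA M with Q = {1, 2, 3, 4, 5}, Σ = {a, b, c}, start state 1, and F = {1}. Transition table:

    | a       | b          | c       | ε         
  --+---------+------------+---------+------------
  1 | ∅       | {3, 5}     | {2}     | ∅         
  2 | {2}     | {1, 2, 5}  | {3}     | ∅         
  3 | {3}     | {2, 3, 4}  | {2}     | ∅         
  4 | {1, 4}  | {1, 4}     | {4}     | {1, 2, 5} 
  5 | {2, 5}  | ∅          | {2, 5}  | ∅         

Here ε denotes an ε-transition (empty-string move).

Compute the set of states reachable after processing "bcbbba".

Start in {1}.
Read 'b': 1→{3, 5}; now {3, 5}.
Read 'c': 3→{2}, 5→{2, 5}; now {2, 5}.
Read 'b': 2→{1, 2, 5}, 5→∅; now {1, 2, 5}.
Read 'b': 1→{3, 5}, 2→{1, 2, 5}, 5→∅; now {1, 2, 3, 5}.
Read 'b': 1→{3, 5}, 2→{1, 2, 5}, 3→{2, 3, 4}, 5→∅; now {1, 2, 3, 4, 5}.
Read 'a': 1→∅, 2→{2}, 3→{3}, 4→{1, 4}, 5→{2, 5}; now {1, 2, 3, 4, 5}.

{1, 2, 3, 4, 5}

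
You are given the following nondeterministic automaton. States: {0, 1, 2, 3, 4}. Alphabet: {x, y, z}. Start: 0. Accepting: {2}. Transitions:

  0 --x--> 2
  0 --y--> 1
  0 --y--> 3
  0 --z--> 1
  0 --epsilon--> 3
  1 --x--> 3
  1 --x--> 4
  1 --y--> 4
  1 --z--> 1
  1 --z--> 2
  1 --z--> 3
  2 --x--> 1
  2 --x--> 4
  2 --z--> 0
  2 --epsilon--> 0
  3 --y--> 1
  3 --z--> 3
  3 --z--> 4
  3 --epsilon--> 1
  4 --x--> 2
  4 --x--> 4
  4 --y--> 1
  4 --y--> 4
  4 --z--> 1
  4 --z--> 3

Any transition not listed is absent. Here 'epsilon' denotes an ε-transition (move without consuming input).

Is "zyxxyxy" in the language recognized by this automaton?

No

Start: ε-closure({0}) = {0, 1, 3}.
Read 'z': {0, 1, 3} → {0, 1, 2, 3, 4}.
Read 'y': {0, 1, 2, 3, 4} → {1, 3, 4}.
Read 'x': {1, 3, 4} → {0, 1, 2, 3, 4}.
Read 'x': {0, 1, 2, 3, 4} → {0, 1, 2, 3, 4}.
Read 'y': {0, 1, 2, 3, 4} → {1, 3, 4}.
Read 'x': {1, 3, 4} → {0, 1, 2, 3, 4}.
Read 'y': {0, 1, 2, 3, 4} → {1, 3, 4}.
The final set {1, 3, 4} contains no accepting state.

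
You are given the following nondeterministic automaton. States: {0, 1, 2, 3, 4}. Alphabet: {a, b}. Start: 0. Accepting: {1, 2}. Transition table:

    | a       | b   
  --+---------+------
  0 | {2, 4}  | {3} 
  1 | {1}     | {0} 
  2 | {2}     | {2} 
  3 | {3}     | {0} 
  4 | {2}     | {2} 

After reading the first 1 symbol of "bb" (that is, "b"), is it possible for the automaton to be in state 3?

Yes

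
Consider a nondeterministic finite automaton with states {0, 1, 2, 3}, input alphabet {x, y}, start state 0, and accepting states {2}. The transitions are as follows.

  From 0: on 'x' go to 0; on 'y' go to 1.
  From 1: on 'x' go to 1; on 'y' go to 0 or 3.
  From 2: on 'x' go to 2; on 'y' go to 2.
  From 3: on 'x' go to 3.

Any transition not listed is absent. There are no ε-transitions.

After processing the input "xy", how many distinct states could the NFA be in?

Start in {0}.
Read 'x': {0} → {0}.
Read 'y': {0} → {1}.
That set has 1 state.

1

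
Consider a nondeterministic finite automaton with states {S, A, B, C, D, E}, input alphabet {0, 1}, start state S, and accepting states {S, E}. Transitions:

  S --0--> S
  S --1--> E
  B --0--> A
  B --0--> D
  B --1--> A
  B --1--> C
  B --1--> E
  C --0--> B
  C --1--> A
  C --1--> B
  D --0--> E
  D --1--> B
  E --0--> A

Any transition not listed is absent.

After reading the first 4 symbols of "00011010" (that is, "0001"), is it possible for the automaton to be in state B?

Start in {S}.
Read '0': S→{S}; now {S}.
Read '0': S→{S}; now {S}.
Read '0': S→{S}; now {S}.
Read '1': S→{E}; now {E}.
State B is not in {E}.

No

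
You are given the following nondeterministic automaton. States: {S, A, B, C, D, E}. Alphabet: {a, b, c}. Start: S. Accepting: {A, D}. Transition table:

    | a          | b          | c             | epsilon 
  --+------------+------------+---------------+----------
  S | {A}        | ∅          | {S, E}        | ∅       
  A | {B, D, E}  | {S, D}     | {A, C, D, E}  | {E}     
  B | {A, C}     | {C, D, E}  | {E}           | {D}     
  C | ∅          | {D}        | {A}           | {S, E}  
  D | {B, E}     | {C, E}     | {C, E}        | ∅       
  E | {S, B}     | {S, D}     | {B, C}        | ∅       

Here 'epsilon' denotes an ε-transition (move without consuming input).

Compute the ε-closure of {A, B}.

Begin with {A, B}.
ε-move A → E; add E.
ε-move B → D; add D.

{A, B, D, E}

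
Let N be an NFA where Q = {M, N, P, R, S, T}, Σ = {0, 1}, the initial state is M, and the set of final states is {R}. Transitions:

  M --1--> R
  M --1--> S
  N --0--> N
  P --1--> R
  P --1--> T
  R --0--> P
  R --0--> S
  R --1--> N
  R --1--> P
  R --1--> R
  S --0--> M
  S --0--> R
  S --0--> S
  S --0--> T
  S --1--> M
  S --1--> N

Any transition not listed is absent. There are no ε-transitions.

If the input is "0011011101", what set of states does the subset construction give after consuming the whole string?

Start in {M}.
Read '0': M→∅; now ∅.
The set is empty and remains empty for the remaining 9 symbols.

∅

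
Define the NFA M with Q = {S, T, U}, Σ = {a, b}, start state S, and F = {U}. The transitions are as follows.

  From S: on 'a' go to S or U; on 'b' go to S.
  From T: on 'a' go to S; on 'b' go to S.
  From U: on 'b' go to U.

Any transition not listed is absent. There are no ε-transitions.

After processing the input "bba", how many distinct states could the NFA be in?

2

Start in {S}.
Read 'b': S→{S}; now {S}.
Read 'b': S→{S}; now {S}.
Read 'a': S→{S, U}; now {S, U}.
That set has 2 states.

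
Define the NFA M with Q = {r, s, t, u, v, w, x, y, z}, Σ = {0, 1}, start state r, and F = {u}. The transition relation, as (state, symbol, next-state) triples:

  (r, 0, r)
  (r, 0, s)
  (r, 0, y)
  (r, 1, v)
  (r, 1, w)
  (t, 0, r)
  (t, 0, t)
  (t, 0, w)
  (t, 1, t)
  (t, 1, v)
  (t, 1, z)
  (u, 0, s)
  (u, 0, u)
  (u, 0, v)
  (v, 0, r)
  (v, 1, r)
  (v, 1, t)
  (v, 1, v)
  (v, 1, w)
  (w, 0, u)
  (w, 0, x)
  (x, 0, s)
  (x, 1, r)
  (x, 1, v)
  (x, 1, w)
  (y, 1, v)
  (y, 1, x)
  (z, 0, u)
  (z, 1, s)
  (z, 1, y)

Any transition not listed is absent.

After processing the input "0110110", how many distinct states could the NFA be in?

Start in {r}.
Read '0': r→{r, s, y}; now {r, s, y}.
Read '1': r→{v, w}, s→∅, y→{v, x}; now {v, w, x}.
Read '1': v→{r, t, v, w}, w→∅, x→{r, v, w}; now {r, t, v, w}.
Read '0': r→{r, s, y}, t→{r, t, w}, v→{r}, w→{u, x}; now {r, s, t, u, w, x, y}.
Read '1': r→{v, w}, s→∅, t→{t, v, z}, u→∅, w→∅, x→{r, v, w}, y→{v, x}; now {r, t, v, w, x, z}.
Read '1': r→{v, w}, t→{t, v, z}, v→{r, t, v, w}, w→∅, x→{r, v, w}, z→{s, y}; now {r, s, t, v, w, y, z}.
Read '0': r→{r, s, y}, s→∅, t→{r, t, w}, v→{r}, w→{u, x}, y→∅, z→{u}; now {r, s, t, u, w, x, y}.
That set has 7 states.

7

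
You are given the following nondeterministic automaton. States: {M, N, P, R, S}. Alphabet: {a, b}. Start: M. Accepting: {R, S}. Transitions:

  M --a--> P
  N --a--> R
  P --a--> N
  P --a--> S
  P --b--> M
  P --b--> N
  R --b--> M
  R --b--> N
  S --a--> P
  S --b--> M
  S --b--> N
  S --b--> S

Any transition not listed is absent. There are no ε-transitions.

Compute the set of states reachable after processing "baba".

∅

Start in {M}.
Read 'b': M→∅; now ∅.
The set is empty and remains empty for the remaining 3 symbols.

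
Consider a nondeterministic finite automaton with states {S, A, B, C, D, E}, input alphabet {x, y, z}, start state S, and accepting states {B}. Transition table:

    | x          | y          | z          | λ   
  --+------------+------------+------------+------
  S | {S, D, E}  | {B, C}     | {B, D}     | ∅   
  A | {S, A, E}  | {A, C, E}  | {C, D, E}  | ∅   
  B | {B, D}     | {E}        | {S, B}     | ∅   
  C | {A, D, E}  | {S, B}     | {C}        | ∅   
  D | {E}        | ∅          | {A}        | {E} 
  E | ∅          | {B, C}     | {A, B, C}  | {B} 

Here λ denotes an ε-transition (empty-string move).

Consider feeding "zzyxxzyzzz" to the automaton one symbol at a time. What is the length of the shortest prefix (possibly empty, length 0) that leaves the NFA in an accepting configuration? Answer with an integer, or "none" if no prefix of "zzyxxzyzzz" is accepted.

Start in {S}.
Read 'z': S→{B, D}; union {B, D}; ε-closure = {B, D, E}.
None of the earlier sets intersect F, but {B, D, E} does.

1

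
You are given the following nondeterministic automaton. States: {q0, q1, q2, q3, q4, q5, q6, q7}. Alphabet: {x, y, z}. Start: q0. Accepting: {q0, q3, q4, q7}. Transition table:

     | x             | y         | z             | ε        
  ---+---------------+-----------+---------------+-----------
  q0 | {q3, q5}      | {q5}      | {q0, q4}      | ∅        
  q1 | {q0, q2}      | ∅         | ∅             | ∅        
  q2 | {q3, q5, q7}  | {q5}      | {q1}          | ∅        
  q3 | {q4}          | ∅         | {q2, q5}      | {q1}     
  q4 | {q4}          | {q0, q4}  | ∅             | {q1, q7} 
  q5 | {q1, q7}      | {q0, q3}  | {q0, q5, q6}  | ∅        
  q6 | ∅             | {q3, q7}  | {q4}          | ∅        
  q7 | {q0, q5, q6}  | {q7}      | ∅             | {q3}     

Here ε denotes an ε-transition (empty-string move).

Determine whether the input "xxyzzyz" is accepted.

Start in {q0}.
Read 'x': q0→{q3, q5}; union {q3, q5}; ε-closure = {q1, q3, q5}.
Read 'x': q1→{q0, q2}, q3→{q4}, q5→{q1, q7}; union {q0, q1, q2, q4, q7}; ε-closure = {q0, q1, q2, q3, q4, q7}.
Read 'y': q0→{q5}, q1→∅, q2→{q5}, q3→∅, q4→{q0, q4}, q7→{q7}; union {q0, q4, q5, q7}; ε-closure = {q0, q1, q3, q4, q5, q7}.
Read 'z': q0→{q0, q4}, q1→∅, q3→{q2, q5}, q4→∅, q5→{q0, q5, q6}, q7→∅; union {q0, q2, q4, q5, q6}; ε-closure = {q0, q1, q2, q3, q4, q5, q6, q7}.
Read 'z': q0→{q0, q4}, q1→∅, q2→{q1}, q3→{q2, q5}, q4→∅, q5→{q0, q5, q6}, q6→{q4}, q7→∅; union {q0, q1, q2, q4, q5, q6}; ε-closure = {q0, q1, q2, q3, q4, q5, q6, q7}.
Read 'y': q0→{q5}, q1→∅, q2→{q5}, q3→∅, q4→{q0, q4}, q5→{q0, q3}, q6→{q3, q7}, q7→{q7}; union {q0, q3, q4, q5, q7}; ε-closure = {q0, q1, q3, q4, q5, q7}.
Read 'z': q0→{q0, q4}, q1→∅, q3→{q2, q5}, q4→∅, q5→{q0, q5, q6}, q7→∅; union {q0, q2, q4, q5, q6}; ε-closure = {q0, q1, q2, q3, q4, q5, q6, q7}.
The final set {q0, q1, q2, q3, q4, q5, q6, q7} contains the accepting states q0, q3, q4, q7.

Yes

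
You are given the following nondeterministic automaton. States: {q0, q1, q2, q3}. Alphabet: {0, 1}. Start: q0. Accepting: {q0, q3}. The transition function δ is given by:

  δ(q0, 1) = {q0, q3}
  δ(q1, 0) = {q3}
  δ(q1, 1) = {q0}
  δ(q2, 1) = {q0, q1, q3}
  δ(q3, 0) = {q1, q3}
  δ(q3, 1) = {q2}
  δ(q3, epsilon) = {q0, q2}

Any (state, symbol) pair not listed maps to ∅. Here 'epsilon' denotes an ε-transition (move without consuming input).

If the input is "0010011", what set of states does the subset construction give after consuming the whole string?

Start in {q0}.
Read '0': {q0} → ∅.
The set is empty and remains empty for the remaining 6 symbols.

∅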